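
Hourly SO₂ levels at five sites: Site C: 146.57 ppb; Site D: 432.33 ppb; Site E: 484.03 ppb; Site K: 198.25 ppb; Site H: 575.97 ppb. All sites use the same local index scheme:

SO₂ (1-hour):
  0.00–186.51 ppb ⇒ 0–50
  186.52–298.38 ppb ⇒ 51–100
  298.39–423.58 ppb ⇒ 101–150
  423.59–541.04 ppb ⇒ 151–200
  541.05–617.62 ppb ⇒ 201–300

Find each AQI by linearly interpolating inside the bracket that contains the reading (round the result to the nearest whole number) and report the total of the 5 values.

Site C: 146.57 lies in 0.00–186.51, so I_lo=0, I_hi=50, C_lo=0.00, C_hi=186.51.
(50−0)/(186.51−0.00) × (146.57−0.00) + 0 = 50/186.51 × 146.57 + 0 ≈ 39.29 → 39.
Site D: 432.33 ∈ [423.59, 541.04] ↔ index [151, 200].
151 + (432.33−423.59)·(200−151)/(541.04−423.59) = 151 + 8.74·49/117.45 ≈ 154.65, so AQI = 155.
Site E: 484.03 lies in 423.59–541.04, so I_lo=151, I_hi=200, C_lo=423.59, C_hi=541.04.
(200−151)/(541.04−423.59) × (484.03−423.59) + 151 = 49/117.45 × 60.44 + 151 ≈ 176.22 → 176.
Site K: row 186.52–298.38 (AQI 51–100). (100−51)·(198.25−186.52)/(298.38−186.52) + 51 = 49·11.73/111.86 + 51 ≈ 56.14 → 56.
Site H 575.97: bracket 541.05–617.62 → index 201–300; slope 99/76.57, offset 34.92.
AQI = 201 + 99/76.57·34.92 ≈ 246.15 ⇒ 246.
AQIs: Site C=39, Site D=155, Site E=176, Site K=56, Site H=246. Sum = 39 + 155 + 176 + 56 + 246 = 672.

672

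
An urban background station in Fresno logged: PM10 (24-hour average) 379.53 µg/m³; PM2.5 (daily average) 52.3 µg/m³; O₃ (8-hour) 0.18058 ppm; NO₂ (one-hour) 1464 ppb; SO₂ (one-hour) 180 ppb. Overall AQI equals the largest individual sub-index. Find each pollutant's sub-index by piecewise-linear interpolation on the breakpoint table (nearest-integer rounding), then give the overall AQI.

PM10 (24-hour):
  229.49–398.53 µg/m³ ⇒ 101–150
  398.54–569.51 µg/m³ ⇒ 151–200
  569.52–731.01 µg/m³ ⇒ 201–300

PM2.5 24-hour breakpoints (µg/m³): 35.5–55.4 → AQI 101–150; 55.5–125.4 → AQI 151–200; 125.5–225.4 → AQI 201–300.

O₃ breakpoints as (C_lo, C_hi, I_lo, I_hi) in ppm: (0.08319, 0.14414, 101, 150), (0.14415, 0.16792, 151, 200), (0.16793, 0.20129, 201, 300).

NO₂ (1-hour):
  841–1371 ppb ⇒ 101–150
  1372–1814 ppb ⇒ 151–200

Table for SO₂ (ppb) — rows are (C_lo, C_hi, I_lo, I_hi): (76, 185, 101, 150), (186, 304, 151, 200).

PM10 379.53: bracket 229.49–398.53 → index 101–150; slope 49/169.04, offset 150.04.
AQI = 101 + 49/169.04·150.04 ≈ 144.49 ⇒ 144.
PM2.5: 52.3 lies in 35.5–55.4, so I_lo=101, I_hi=150, C_lo=35.5, C_hi=55.4.
(150−101)/(55.4−35.5) × (52.3−35.5) + 101 = 49/19.9 × 16.8 + 101 ≈ 142.37 → 142.
O₃: 0.18058 ∈ [0.16793, 0.20129] ↔ index [201, 300].
201 + (0.18058−0.16793)·(300−201)/(0.20129−0.16793) = 201 + 0.01265·99/0.03336 ≈ 238.54, so AQI = 239.
NO₂ 1464: bracket 1372–1814 → index 151–200; slope 49/442, offset 92.
AQI = 151 + 49/442·92 ≈ 161.20 ⇒ 161.
SO₂: row 76–185 (AQI 101–150). (150−101)·(180−76)/(185−76) + 101 = 49·104/109 + 101 ≈ 147.75 → 148.
Sub-indices: PM10→144, PM2.5→142, O₃→239, NO₂→161, SO₂→148. Overall AQI = max = 239; dominant pollutant is O₃.
AQI 239: Very Unhealthy.

239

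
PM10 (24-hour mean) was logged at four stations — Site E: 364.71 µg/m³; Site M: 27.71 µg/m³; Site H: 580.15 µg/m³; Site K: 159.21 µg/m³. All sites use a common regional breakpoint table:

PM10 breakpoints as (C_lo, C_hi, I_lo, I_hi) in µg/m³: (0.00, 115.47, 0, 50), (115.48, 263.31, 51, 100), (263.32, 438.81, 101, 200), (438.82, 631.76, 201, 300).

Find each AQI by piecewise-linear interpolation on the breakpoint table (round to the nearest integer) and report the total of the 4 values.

Site E 364.71: bracket 263.32–438.81 → index 101–200; slope 99/175.49, offset 101.39.
AQI = 101 + 99/175.49·101.39 ≈ 158.20 ⇒ 158.
Site M: row 0.00–115.47 (AQI 0–50). (50−0)·(27.71−0.00)/(115.47−0.00) + 0 = 50·27.71/115.47 + 0 ≈ 12.00 → 12.
Site H: 580.15 ∈ [438.82, 631.76] ↔ index [201, 300].
201 + (580.15−438.82)·(300−201)/(631.76−438.82) = 201 + 141.33·99/192.94 ≈ 273.52, so AQI = 274.
Site K 159.21: bracket 115.48–263.31 → index 51–100; slope 49/147.83, offset 43.73.
AQI = 51 + 49/147.83·43.73 ≈ 65.49 ⇒ 65.
AQIs: Site E=158, Site M=12, Site H=274, Site K=65. Sum = 158 + 12 + 274 + 65 = 509.

509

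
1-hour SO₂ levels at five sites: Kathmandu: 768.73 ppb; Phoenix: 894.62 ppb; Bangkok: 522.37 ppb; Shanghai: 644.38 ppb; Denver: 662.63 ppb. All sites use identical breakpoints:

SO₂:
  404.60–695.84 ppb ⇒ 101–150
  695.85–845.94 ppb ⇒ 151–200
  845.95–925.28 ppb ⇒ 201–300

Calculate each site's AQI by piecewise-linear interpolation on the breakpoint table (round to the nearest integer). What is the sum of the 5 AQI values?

843

Kathmandu: row 695.85–845.94 (AQI 151–200). (200−151)·(768.73−695.85)/(845.94−695.85) + 151 = 49·72.88/150.09 + 151 ≈ 174.79 → 175.
Phoenix: 894.62 lies in 845.95–925.28, so I_lo=201, I_hi=300, C_lo=845.95, C_hi=925.28.
(300−201)/(925.28−845.95) × (894.62−845.95) + 201 = 99/79.33 × 48.67 + 201 ≈ 261.74 → 262.
Bangkok: row 404.60–695.84 (AQI 101–150). (150−101)·(522.37−404.60)/(695.84−404.60) + 101 = 49·117.77/291.24 + 101 ≈ 120.81 → 121.
Shanghai 644.38: bracket 404.60–695.84 → index 101–150; slope 49/291.24, offset 239.78.
AQI = 101 + 49/291.24·239.78 ≈ 141.34 ⇒ 141.
Denver: row 404.60–695.84 (AQI 101–150). (150−101)·(662.63−404.60)/(695.84−404.60) + 101 = 49·258.03/291.24 + 101 ≈ 144.41 → 144.
AQIs: Kathmandu=175, Phoenix=262, Bangkok=121, Shanghai=141, Denver=144. Sum = 175 + 262 + 121 + 141 + 144 = 843.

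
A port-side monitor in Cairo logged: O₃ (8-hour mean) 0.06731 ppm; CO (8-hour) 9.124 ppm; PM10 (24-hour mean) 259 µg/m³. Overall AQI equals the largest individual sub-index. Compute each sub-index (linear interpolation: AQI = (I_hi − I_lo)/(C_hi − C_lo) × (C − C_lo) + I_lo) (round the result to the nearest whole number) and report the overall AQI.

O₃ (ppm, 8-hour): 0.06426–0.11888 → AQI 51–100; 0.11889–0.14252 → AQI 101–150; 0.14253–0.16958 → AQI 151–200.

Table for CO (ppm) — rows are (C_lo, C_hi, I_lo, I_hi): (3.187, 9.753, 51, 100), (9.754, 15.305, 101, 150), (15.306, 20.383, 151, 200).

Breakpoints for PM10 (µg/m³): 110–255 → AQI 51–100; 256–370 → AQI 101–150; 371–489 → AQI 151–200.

O₃ 0.06731: bracket 0.06426–0.11888 → index 51–100; slope 49/0.05462, offset 0.00305.
AQI = 51 + 49/0.05462·0.00305 ≈ 53.74 ⇒ 54.
CO 9.124: bracket 3.187–9.753 → index 51–100; slope 49/6.566, offset 5.937.
AQI = 51 + 49/6.566·5.937 ≈ 95.31 ⇒ 95.
PM10: row 256–370 (AQI 101–150). (150−101)·(259−256)/(370−256) + 101 = 49·3/114 + 101 ≈ 102.29 → 102.
Sub-indices: O₃→54, CO→95, PM10→102. Overall AQI = max = 102; dominant pollutant is PM10.

102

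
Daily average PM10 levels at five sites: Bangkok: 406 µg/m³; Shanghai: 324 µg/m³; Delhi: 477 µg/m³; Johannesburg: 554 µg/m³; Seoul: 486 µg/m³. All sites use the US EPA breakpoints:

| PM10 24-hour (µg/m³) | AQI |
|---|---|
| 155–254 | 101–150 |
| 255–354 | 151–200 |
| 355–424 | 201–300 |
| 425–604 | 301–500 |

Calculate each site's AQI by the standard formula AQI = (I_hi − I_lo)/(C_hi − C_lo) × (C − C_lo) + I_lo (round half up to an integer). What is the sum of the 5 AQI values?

1631

Bangkok: 406 ∈ [355, 424] ↔ index [201, 300].
201 + (406−355)·(300−201)/(424−355) = 201 + 51·99/69 ≈ 274.17, so AQI = 274.
Shanghai: row 255–354 (AQI 151–200). (200−151)·(324−255)/(354−255) + 151 = 49·69/99 + 151 ≈ 185.15 → 185.
Delhi: row 425–604 (AQI 301–500). (500−301)·(477−425)/(604−425) + 301 = 199·52/179 + 301 ≈ 358.81 → 359.
Johannesburg: 554 ∈ [425, 604] ↔ index [301, 500].
301 + (554−425)·(500−301)/(604−425) = 301 + 129·199/179 ≈ 444.41, so AQI = 444.
Seoul 486: bracket 425–604 → index 301–500; slope 199/179, offset 61.
AQI = 301 + 199/179·61 ≈ 368.82 ⇒ 369.
AQIs: Bangkok=274, Shanghai=185, Delhi=359, Johannesburg=444, Seoul=369. Sum = 274 + 185 + 359 + 444 + 369 = 1631.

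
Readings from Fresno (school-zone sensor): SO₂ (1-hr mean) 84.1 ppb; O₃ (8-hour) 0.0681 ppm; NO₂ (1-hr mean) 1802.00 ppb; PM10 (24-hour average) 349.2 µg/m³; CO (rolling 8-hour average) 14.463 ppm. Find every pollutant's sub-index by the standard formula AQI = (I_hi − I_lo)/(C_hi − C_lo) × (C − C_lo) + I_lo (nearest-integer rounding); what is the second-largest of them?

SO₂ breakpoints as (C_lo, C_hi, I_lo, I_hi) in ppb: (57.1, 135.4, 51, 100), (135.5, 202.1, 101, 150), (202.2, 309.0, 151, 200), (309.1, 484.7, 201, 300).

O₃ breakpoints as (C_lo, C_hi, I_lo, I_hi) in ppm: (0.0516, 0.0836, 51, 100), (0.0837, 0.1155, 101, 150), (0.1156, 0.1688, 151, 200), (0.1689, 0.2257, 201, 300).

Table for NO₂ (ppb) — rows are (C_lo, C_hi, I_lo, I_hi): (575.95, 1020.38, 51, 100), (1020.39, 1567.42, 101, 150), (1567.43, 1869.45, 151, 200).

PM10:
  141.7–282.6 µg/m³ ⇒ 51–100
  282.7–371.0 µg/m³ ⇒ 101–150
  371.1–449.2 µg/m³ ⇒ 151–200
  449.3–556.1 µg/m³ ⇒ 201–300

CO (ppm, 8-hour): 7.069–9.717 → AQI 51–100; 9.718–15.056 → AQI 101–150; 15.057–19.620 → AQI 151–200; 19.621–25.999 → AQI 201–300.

SO₂: 84.1 lies in 57.1–135.4, so I_lo=51, I_hi=100, C_lo=57.1, C_hi=135.4.
(100−51)/(135.4−57.1) × (84.1−57.1) + 51 = 49/78.3 × 27.0 + 51 ≈ 67.90 → 68.
O₃ 0.0681: bracket 0.0516–0.0836 → index 51–100; slope 49/0.0320, offset 0.0165.
AQI = 51 + 49/0.0320·0.0165 ≈ 76.27 ⇒ 76.
NO₂: row 1567.43–1869.45 (AQI 151–200). (200−151)·(1802.00−1567.43)/(1869.45−1567.43) + 151 = 49·234.57/302.02 + 151 ≈ 189.06 → 189.
PM10 349.2: bracket 282.7–371.0 → index 101–150; slope 49/88.3, offset 66.5.
AQI = 101 + 49/88.3·66.5 ≈ 137.90 ⇒ 138.
CO: 14.463 ∈ [9.718, 15.056] ↔ index [101, 150].
101 + (14.463−9.718)·(150−101)/(15.056−9.718) = 101 + 4.745·49/5.338 ≈ 144.56, so AQI = 145.
Sub-indices: SO₂→68, O₃→76, NO₂→189, PM10→138, CO→145. Ranked high→low: 189, 145, 138, 76, 68. Second-highest sub-index = 145.

145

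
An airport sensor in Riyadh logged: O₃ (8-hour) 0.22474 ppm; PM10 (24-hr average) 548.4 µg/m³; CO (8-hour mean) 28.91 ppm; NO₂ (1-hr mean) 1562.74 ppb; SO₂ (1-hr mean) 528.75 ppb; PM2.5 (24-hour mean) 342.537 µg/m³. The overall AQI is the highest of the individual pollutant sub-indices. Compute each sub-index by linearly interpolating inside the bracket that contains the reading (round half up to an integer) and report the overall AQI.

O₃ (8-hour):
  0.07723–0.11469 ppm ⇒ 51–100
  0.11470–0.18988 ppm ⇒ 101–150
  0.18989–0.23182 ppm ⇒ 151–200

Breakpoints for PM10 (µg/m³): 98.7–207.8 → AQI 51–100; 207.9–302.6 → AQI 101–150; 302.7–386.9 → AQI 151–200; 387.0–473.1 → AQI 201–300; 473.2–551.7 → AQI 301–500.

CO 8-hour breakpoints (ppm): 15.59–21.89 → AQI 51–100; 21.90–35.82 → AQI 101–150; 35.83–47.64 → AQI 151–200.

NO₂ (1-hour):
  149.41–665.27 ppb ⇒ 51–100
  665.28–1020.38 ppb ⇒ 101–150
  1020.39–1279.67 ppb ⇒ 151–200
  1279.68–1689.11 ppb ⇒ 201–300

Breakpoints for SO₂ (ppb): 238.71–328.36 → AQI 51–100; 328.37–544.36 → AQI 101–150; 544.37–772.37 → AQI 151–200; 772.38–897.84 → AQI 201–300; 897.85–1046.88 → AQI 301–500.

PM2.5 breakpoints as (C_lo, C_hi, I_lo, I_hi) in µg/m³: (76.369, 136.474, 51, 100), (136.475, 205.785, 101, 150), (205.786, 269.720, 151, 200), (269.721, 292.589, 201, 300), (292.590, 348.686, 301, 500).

O₃ 0.22474: bracket 0.18989–0.23182 → index 151–200; slope 49/0.04193, offset 0.03485.
AQI = 151 + 49/0.04193·0.03485 ≈ 191.73 ⇒ 192.
PM10: row 473.2–551.7 (AQI 301–500). (500−301)·(548.4−473.2)/(551.7−473.2) + 301 = 199·75.2/78.5 + 301 ≈ 491.63 → 492.
CO 28.91: bracket 21.90–35.82 → index 101–150; slope 49/13.92, offset 7.01.
AQI = 101 + 49/13.92·7.01 ≈ 125.68 ⇒ 126.
NO₂: 1562.74 ∈ [1279.68, 1689.11] ↔ index [201, 300].
201 + (1562.74−1279.68)·(300−201)/(1689.11−1279.68) = 201 + 283.06·99/409.43 ≈ 269.44, so AQI = 269.
SO₂: 528.75 lies in 328.37–544.36, so I_lo=101, I_hi=150, C_lo=328.37, C_hi=544.36.
(150−101)/(544.36−328.37) × (528.75−328.37) + 101 = 49/215.99 × 200.38 + 101 ≈ 146.46 → 146.
PM2.5: 342.537 lies in 292.590–348.686, so I_lo=301, I_hi=500, C_lo=292.590, C_hi=348.686.
(500−301)/(348.686−292.590) × (342.537−292.590) + 301 = 199/56.096 × 49.947 + 301 ≈ 478.19 → 478.
Sub-indices: O₃→192, PM10→492, CO→126, NO₂→269, SO₂→146, PM2.5→478. Overall AQI = max = 492; dominant pollutant is PM10.

492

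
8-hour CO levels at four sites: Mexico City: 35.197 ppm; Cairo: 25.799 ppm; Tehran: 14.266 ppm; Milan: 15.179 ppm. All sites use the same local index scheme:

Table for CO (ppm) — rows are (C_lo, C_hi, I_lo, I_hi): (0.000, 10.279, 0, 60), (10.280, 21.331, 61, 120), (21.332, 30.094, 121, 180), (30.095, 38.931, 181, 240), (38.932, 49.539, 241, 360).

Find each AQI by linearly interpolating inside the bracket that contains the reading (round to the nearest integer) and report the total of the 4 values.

535

Mexico City: row 30.095–38.931 (AQI 181–240). (240−181)·(35.197−30.095)/(38.931−30.095) + 181 = 59·5.102/8.836 + 181 ≈ 215.07 → 215.
Cairo: 25.799 ∈ [21.332, 30.094] ↔ index [121, 180].
121 + (25.799−21.332)·(180−121)/(30.094−21.332) = 121 + 4.467·59/8.762 ≈ 151.08, so AQI = 151.
Tehran: 14.266 lies in 10.280–21.331, so I_lo=61, I_hi=120, C_lo=10.280, C_hi=21.331.
(120−61)/(21.331−10.280) × (14.266−10.280) + 61 = 59/11.051 × 3.986 + 61 ≈ 82.28 → 82.
Milan: 15.179 lies in 10.280–21.331, so I_lo=61, I_hi=120, C_lo=10.280, C_hi=21.331.
(120−61)/(21.331−10.280) × (15.179−10.280) + 61 = 59/11.051 × 4.899 + 61 ≈ 87.16 → 87.
AQIs: Mexico City=215, Cairo=151, Tehran=82, Milan=87. Sum = 215 + 151 + 82 + 87 = 535.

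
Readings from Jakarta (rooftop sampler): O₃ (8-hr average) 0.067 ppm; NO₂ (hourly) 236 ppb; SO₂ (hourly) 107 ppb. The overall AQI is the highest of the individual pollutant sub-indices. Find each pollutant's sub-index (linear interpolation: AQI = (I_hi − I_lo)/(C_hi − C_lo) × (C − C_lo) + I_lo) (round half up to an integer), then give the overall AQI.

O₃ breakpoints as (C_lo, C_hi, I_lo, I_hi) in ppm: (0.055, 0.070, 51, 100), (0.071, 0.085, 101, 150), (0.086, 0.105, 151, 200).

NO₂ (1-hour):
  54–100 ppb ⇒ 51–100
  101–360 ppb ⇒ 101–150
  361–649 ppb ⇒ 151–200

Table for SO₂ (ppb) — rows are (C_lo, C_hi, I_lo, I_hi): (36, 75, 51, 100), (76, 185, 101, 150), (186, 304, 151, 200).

O₃: 0.067 lies in 0.055–0.070, so I_lo=51, I_hi=100, C_lo=0.055, C_hi=0.070.
(100−51)/(0.070−0.055) × (0.067−0.055) + 51 = 49/0.015 × 0.012 + 51 ≈ 90.20 → 90.
NO₂: row 101–360 (AQI 101–150). (150−101)·(236−101)/(360−101) + 101 = 49·135/259 + 101 ≈ 126.54 → 127.
SO₂: 107 lies in 76–185, so I_lo=101, I_hi=150, C_lo=76, C_hi=185.
(150−101)/(185−76) × (107−76) + 101 = 49/109 × 31 + 101 ≈ 114.94 → 115.
Sub-indices: O₃→90, NO₂→127, SO₂→115. Overall AQI = max = 127; dominant pollutant is NO₂.

127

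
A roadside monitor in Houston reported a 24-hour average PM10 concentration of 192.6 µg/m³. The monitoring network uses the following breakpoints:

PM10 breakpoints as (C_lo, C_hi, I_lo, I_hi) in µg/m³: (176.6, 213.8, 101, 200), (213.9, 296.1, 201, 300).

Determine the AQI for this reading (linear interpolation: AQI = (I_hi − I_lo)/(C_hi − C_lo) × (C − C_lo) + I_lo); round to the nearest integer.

PM10: 192.6 lies in 176.6–213.8, so I_lo=101, I_hi=200, C_lo=176.6, C_hi=213.8.
(200−101)/(213.8−176.6) × (192.6−176.6) + 101 = 99/37.2 × 16.0 + 101 ≈ 143.58 → 144.

144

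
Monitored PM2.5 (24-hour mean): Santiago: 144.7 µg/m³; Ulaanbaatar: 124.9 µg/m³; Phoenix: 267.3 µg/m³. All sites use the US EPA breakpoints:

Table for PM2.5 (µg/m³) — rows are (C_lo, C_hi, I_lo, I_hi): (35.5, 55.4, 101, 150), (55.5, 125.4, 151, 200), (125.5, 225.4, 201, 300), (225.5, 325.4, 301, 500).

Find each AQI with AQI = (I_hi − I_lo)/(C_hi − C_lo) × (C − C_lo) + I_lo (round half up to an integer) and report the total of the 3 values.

804

Santiago 144.7: bracket 125.5–225.4 → index 201–300; slope 99/99.9, offset 19.2.
AQI = 201 + 99/99.9·19.2 ≈ 220.03 ⇒ 220.
Ulaanbaatar: 124.9 ∈ [55.5, 125.4] ↔ index [151, 200].
151 + (124.9−55.5)·(200−151)/(125.4−55.5) = 151 + 69.4·49/69.9 ≈ 199.65, so AQI = 200.
Phoenix: 267.3 ∈ [225.5, 325.4] ↔ index [301, 500].
301 + (267.3−225.5)·(500−301)/(325.4−225.5) = 301 + 41.8·199/99.9 ≈ 384.27, so AQI = 384.
AQIs: Santiago=220, Ulaanbaatar=200, Phoenix=384. Sum = 220 + 200 + 384 = 804.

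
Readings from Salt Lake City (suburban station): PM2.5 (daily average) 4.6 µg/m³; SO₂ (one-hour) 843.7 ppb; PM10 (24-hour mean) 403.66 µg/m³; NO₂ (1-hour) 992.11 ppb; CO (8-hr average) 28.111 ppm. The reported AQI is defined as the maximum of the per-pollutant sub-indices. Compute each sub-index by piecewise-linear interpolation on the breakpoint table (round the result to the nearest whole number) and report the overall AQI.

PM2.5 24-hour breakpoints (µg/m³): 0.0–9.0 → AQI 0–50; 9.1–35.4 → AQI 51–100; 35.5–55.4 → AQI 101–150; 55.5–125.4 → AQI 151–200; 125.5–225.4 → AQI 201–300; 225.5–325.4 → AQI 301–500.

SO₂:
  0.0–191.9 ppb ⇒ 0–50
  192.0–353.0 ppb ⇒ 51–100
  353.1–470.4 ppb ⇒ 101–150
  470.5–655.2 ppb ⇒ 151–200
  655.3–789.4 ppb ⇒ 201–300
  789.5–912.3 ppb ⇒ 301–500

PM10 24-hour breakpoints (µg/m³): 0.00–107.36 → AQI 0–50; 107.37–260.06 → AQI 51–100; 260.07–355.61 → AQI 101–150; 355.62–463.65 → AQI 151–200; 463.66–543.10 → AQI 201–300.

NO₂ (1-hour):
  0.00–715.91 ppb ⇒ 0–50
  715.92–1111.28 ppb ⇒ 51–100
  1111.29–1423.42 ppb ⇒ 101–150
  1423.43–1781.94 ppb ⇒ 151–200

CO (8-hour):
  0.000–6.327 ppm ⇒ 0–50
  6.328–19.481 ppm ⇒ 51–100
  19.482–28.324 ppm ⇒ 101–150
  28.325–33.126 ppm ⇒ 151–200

PM2.5: row 0.0–9.0 (AQI 0–50). (50−0)·(4.6−0.0)/(9.0−0.0) + 0 = 50·4.6/9.0 + 0 ≈ 25.56 → 26.
SO₂: row 789.5–912.3 (AQI 301–500). (500−301)·(843.7−789.5)/(912.3−789.5) + 301 = 199·54.2/122.8 + 301 ≈ 388.83 → 389.
PM10: 403.66 lies in 355.62–463.65, so I_lo=151, I_hi=200, C_lo=355.62, C_hi=463.65.
(200−151)/(463.65−355.62) × (403.66−355.62) + 151 = 49/108.03 × 48.04 + 151 ≈ 172.79 → 173.
NO₂: row 715.92–1111.28 (AQI 51–100). (100−51)·(992.11−715.92)/(1111.28−715.92) + 51 = 49·276.19/395.36 + 51 ≈ 85.23 → 85.
CO 28.111: bracket 19.482–28.324 → index 101–150; slope 49/8.842, offset 8.629.
AQI = 101 + 49/8.842·8.629 ≈ 148.82 ⇒ 149.
Sub-indices: PM2.5→26, SO₂→389, PM10→173, NO₂→85, CO→149. Overall AQI = max = 389; dominant pollutant is SO₂.

389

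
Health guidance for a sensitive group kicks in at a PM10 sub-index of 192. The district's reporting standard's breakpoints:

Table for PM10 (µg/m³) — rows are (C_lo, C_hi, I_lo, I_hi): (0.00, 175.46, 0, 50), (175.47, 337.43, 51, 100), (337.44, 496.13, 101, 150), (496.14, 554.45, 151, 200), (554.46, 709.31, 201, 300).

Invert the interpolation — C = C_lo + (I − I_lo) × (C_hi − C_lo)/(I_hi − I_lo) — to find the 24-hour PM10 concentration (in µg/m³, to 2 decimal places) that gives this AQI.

544.93

AQI 192 lies in the 151–200 band, which corresponds to 496.14–554.45 µg/m³.
C = 496.14 + (192−151)×(554.45−496.14)/(200−151) = 496.14 + 41×58.31/49 ≈ 544.9300 µg/m³ → 544.93 µg/m³ to 2 dp.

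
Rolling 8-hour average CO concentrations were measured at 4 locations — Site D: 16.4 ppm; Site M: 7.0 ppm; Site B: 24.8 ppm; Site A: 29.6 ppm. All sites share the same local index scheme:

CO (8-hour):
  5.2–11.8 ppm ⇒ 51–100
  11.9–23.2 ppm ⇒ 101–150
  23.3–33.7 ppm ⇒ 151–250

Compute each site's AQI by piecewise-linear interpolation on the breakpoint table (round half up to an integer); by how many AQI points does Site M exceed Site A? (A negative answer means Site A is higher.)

-147

Site D 16.4: bracket 11.9–23.2 → index 101–150; slope 49/11.3, offset 4.5.
AQI = 101 + 49/11.3·4.5 ≈ 120.51 ⇒ 121.
Site M 7.0: bracket 5.2–11.8 → index 51–100; slope 49/6.6, offset 1.8.
AQI = 51 + 49/6.6·1.8 ≈ 64.36 ⇒ 64.
Site B: row 23.3–33.7 (AQI 151–250). (250−151)·(24.8−23.3)/(33.7−23.3) + 151 = 99·1.5/10.4 + 151 ≈ 165.28 → 165.
Site A 29.6: bracket 23.3–33.7 → index 151–250; slope 99/10.4, offset 6.3.
AQI = 151 + 99/10.4·6.3 ≈ 210.97 ⇒ 211.
AQIs: Site D=121, Site M=64, Site B=165, Site A=211. Site M (64) − Site A (211) = -147.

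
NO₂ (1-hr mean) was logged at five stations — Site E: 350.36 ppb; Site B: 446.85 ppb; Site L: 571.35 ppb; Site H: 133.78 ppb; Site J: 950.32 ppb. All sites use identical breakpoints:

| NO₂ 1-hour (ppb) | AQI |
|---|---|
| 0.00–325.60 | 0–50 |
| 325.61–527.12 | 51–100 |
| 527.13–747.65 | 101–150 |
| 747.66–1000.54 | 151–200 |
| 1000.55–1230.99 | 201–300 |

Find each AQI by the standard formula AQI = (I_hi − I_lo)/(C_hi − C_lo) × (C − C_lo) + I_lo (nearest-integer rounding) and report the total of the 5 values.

459

Site E: 350.36 ∈ [325.61, 527.12] ↔ index [51, 100].
51 + (350.36−325.61)·(100−51)/(527.12−325.61) = 51 + 24.75·49/201.51 ≈ 57.02, so AQI = 57.
Site B: 446.85 lies in 325.61–527.12, so I_lo=51, I_hi=100, C_lo=325.61, C_hi=527.12.
(100−51)/(527.12−325.61) × (446.85−325.61) + 51 = 49/201.51 × 121.24 + 51 ≈ 80.48 → 80.
Site L 571.35: bracket 527.13–747.65 → index 101–150; slope 49/220.52, offset 44.22.
AQI = 101 + 49/220.52·44.22 ≈ 110.83 ⇒ 111.
Site H: 133.78 lies in 0.00–325.60, so I_lo=0, I_hi=50, C_lo=0.00, C_hi=325.60.
(50−0)/(325.60−0.00) × (133.78−0.00) + 0 = 50/325.60 × 133.78 + 0 ≈ 20.54 → 21.
Site J: 950.32 ∈ [747.66, 1000.54] ↔ index [151, 200].
151 + (950.32−747.66)·(200−151)/(1000.54−747.66) = 151 + 202.66·49/252.88 ≈ 190.27, so AQI = 190.
AQIs: Site E=57, Site B=80, Site L=111, Site H=21, Site J=190. Sum = 57 + 80 + 111 + 21 + 190 = 459.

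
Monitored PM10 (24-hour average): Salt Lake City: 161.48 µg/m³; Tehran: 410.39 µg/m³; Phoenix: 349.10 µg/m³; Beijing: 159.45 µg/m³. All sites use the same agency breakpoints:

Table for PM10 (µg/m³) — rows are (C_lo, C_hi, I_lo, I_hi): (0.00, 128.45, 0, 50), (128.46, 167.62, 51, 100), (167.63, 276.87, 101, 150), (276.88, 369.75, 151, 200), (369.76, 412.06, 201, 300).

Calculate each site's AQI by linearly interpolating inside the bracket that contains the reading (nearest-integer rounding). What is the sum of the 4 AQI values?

667

Salt Lake City: row 128.46–167.62 (AQI 51–100). (100−51)·(161.48−128.46)/(167.62−128.46) + 51 = 49·33.02/39.16 + 51 ≈ 92.32 → 92.
Tehran 410.39: bracket 369.76–412.06 → index 201–300; slope 99/42.30, offset 40.63.
AQI = 201 + 99/42.30·40.63 ≈ 296.09 ⇒ 296.
Phoenix: row 276.88–369.75 (AQI 151–200). (200−151)·(349.10−276.88)/(369.75−276.88) + 151 = 49·72.22/92.87 + 151 ≈ 189.10 → 189.
Beijing: 159.45 lies in 128.46–167.62, so I_lo=51, I_hi=100, C_lo=128.46, C_hi=167.62.
(100−51)/(167.62−128.46) × (159.45−128.46) + 51 = 49/39.16 × 30.99 + 51 ≈ 89.78 → 90.
AQIs: Salt Lake City=92, Tehran=296, Phoenix=189, Beijing=90. Sum = 92 + 296 + 189 + 90 = 667.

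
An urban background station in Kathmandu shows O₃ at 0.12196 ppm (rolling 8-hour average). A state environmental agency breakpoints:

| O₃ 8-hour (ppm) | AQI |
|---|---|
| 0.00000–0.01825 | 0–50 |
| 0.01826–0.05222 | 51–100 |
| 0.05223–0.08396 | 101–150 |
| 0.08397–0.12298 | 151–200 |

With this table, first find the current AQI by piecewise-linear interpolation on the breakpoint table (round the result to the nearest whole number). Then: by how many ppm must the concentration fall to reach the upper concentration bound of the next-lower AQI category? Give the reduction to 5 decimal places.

0.03800

O₃: row 0.08397–0.12298 (AQI 151–200). (200−151)·(0.12196−0.08397)/(0.12298−0.08397) + 151 = 49·0.03799/0.03901 + 151 ≈ 198.72 → 199.
Current AQI 199 is in the Unhealthy range (151–200). The next-lower category tops out at AQI 150, whose upper concentration bound is 0.08396 ppm.
Reduction needed = 0.12196 − 0.08396 = 0.03800 ppm.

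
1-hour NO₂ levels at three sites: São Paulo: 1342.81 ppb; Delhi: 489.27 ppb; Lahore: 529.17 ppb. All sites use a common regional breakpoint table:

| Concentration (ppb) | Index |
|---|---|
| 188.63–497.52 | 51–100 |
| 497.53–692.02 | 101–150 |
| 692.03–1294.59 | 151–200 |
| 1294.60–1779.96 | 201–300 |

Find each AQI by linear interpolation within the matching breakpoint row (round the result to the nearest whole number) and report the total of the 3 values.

São Paulo: 1342.81 lies in 1294.60–1779.96, so I_lo=201, I_hi=300, C_lo=1294.60, C_hi=1779.96.
(300−201)/(1779.96−1294.60) × (1342.81−1294.60) + 201 = 99/485.36 × 48.21 + 201 ≈ 210.83 → 211.
Delhi 489.27: bracket 188.63–497.52 → index 51–100; slope 49/308.89, offset 300.64.
AQI = 51 + 49/308.89·300.64 ≈ 98.69 ⇒ 99.
Lahore: row 497.53–692.02 (AQI 101–150). (150−101)·(529.17−497.53)/(692.02−497.53) + 101 = 49·31.64/194.49 + 101 ≈ 108.97 → 109.
AQIs: São Paulo=211, Delhi=99, Lahore=109. Sum = 211 + 99 + 109 = 419.

419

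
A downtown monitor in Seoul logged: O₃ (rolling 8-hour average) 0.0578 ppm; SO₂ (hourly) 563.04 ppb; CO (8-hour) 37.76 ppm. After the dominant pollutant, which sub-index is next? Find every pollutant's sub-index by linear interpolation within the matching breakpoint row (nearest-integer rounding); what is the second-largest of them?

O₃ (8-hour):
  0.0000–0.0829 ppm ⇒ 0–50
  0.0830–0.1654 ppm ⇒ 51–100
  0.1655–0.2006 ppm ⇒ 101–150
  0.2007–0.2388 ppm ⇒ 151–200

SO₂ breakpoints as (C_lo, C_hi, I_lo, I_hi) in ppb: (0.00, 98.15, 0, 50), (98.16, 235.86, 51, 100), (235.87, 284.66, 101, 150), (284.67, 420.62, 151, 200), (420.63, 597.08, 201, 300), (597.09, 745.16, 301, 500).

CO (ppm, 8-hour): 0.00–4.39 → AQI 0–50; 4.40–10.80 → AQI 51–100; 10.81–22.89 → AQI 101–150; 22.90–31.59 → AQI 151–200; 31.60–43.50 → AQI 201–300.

O₃ 0.0578: bracket 0.0000–0.0829 → index 0–50; slope 50/0.0829, offset 0.0578.
AQI = 0 + 50/0.0829·0.0578 ≈ 34.86 ⇒ 35.
SO₂ 563.04: bracket 420.63–597.08 → index 201–300; slope 99/176.45, offset 142.41.
AQI = 201 + 99/176.45·142.41 ≈ 280.90 ⇒ 281.
CO: 37.76 ∈ [31.60, 43.50] ↔ index [201, 300].
201 + (37.76−31.60)·(300−201)/(43.50−31.60) = 201 + 6.16·99/11.90 ≈ 252.25, so AQI = 252.
Sub-indices: O₃→35, SO₂→281, CO→252. Ranked high→low: 281, 252, 35. Second-highest sub-index = 252.

252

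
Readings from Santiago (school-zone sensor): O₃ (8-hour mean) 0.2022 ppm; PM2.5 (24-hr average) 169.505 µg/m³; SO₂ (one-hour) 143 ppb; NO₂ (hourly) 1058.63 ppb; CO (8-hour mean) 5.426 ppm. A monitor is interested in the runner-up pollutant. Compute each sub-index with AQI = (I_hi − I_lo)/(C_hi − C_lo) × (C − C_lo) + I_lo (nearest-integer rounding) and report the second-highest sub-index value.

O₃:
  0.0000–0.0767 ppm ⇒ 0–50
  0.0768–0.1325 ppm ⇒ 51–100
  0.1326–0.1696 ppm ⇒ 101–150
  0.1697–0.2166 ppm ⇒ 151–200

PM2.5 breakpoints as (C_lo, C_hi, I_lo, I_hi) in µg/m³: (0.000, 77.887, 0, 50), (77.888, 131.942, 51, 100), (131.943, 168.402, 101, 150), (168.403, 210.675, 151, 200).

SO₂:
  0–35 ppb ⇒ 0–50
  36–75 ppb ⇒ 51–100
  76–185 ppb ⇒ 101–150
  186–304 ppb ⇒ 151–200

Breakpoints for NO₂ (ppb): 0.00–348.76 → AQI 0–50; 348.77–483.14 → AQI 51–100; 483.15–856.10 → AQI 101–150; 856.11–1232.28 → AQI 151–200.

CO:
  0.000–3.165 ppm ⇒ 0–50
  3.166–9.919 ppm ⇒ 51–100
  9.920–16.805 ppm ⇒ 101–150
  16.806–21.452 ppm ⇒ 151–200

177

O₃: row 0.1697–0.2166 (AQI 151–200). (200−151)·(0.2022−0.1697)/(0.2166−0.1697) + 151 = 49·0.0325/0.0469 + 151 ≈ 184.96 → 185.
PM2.5: 169.505 ∈ [168.403, 210.675] ↔ index [151, 200].
151 + (169.505−168.403)·(200−151)/(210.675−168.403) = 151 + 1.102·49/42.272 ≈ 152.28, so AQI = 152.
SO₂: row 76–185 (AQI 101–150). (150−101)·(143−76)/(185−76) + 101 = 49·67/109 + 101 ≈ 131.12 → 131.
NO₂: row 856.11–1232.28 (AQI 151–200). (200−151)·(1058.63−856.11)/(1232.28−856.11) + 151 = 49·202.52/376.17 + 151 ≈ 177.38 → 177.
CO 5.426: bracket 3.166–9.919 → index 51–100; slope 49/6.753, offset 2.260.
AQI = 51 + 49/6.753·2.260 ≈ 67.40 ⇒ 67.
Sub-indices: O₃→185, PM2.5→152, SO₂→131, NO₂→177, CO→67. Ranked high→low: 185, 177, 152, 131, 67. Second-highest sub-index = 177.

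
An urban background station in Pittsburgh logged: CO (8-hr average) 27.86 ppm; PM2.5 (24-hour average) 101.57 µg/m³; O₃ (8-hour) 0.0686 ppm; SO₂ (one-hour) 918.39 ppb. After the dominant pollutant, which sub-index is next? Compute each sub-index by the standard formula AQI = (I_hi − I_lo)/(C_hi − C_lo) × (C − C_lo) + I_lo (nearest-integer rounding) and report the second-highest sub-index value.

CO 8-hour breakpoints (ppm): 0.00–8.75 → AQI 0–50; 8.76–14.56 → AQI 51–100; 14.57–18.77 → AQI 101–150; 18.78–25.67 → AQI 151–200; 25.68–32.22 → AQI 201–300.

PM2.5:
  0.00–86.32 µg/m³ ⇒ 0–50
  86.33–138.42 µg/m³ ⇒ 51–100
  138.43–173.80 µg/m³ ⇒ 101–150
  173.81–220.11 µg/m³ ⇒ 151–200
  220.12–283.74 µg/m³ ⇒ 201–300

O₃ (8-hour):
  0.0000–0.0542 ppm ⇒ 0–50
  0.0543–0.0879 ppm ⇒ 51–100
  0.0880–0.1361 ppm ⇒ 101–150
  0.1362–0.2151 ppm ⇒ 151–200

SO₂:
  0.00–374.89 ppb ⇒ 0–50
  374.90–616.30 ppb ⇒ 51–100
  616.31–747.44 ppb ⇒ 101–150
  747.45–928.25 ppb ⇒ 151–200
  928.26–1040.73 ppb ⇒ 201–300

CO 27.86: bracket 25.68–32.22 → index 201–300; slope 99/6.54, offset 2.18.
AQI = 201 + 99/6.54·2.18 ≈ 234.00 ⇒ 234.
PM2.5: 101.57 ∈ [86.33, 138.42] ↔ index [51, 100].
51 + (101.57−86.33)·(100−51)/(138.42−86.33) = 51 + 15.24·49/52.09 ≈ 65.34, so AQI = 65.
O₃: 0.0686 ∈ [0.0543, 0.0879] ↔ index [51, 100].
51 + (0.0686−0.0543)·(100−51)/(0.0879−0.0543) = 51 + 0.0143·49/0.0336 ≈ 71.85, so AQI = 72.
SO₂ 918.39: bracket 747.45–928.25 → index 151–200; slope 49/180.80, offset 170.94.
AQI = 151 + 49/180.80·170.94 ≈ 197.33 ⇒ 197.
Sub-indices: CO→234, PM2.5→65, O₃→72, SO₂→197. Ranked high→low: 234, 197, 72, 65. Second-highest sub-index = 197.

197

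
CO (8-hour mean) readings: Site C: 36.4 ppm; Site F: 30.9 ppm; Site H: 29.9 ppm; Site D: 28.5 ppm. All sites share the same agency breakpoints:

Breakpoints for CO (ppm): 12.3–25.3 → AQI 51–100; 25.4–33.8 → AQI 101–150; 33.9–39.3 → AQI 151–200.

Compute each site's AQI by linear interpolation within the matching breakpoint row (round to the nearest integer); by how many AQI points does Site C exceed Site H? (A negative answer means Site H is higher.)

Site C 36.4: bracket 33.9–39.3 → index 151–200; slope 49/5.4, offset 2.5.
AQI = 151 + 49/5.4·2.5 ≈ 173.69 ⇒ 174.
Site F: 30.9 lies in 25.4–33.8, so I_lo=101, I_hi=150, C_lo=25.4, C_hi=33.8.
(150−101)/(33.8−25.4) × (30.9−25.4) + 101 = 49/8.4 × 5.5 + 101 ≈ 133.08 → 133.
Site H: row 25.4–33.8 (AQI 101–150). (150−101)·(29.9−25.4)/(33.8−25.4) + 101 = 49·4.5/8.4 + 101 ≈ 127.25 → 127.
Site D: 28.5 ∈ [25.4, 33.8] ↔ index [101, 150].
101 + (28.5−25.4)·(150−101)/(33.8−25.4) = 101 + 3.1·49/8.4 ≈ 119.08, so AQI = 119.
AQIs: Site C=174, Site F=133, Site H=127, Site D=119. Site C (174) − Site H (127) = 47.

47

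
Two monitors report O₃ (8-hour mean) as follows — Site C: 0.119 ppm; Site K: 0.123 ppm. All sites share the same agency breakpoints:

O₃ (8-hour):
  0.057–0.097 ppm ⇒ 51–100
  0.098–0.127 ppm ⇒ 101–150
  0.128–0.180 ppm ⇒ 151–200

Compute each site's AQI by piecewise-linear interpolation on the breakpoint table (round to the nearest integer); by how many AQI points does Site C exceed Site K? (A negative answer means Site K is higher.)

Site C: 0.119 ∈ [0.098, 0.127] ↔ index [101, 150].
101 + (0.119−0.098)·(150−101)/(0.127−0.098) = 101 + 0.021·49/0.029 ≈ 136.48, so AQI = 136.
Site K: row 0.098–0.127 (AQI 101–150). (150−101)·(0.123−0.098)/(0.127−0.098) + 101 = 49·0.025/0.029 + 101 ≈ 143.24 → 143.
AQIs: Site C=136, Site K=143. Site C (136) − Site K (143) = -7.

-7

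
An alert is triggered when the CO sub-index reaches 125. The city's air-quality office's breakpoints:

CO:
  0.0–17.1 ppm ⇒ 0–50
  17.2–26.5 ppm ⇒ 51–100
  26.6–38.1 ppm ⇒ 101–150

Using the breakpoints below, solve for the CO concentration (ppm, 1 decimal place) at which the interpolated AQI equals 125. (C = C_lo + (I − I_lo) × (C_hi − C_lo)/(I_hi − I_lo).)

AQI 125 lies in the 101–150 band, which corresponds to 26.6–38.1 ppm.
C = 26.6 + (125−101)×(38.1−26.6)/(150−101) = 26.6 + 24×11.5/49 ≈ 32.233 ppm → 32.2 ppm to 1 dp.

32.2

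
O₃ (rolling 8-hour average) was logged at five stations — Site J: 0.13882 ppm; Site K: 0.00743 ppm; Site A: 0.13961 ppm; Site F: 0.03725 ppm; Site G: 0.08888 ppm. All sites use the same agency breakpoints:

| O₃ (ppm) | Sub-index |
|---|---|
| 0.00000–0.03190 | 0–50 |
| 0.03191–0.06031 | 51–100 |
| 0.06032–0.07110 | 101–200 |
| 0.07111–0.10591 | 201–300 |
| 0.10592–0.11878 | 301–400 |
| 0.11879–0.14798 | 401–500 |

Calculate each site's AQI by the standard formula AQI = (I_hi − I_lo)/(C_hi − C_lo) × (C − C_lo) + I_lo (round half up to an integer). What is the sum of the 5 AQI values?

1265

Site J: 0.13882 lies in 0.11879–0.14798, so I_lo=401, I_hi=500, C_lo=0.11879, C_hi=0.14798.
(500−401)/(0.14798−0.11879) × (0.13882−0.11879) + 401 = 99/0.02919 × 0.02003 + 401 ≈ 468.93 → 469.
Site K 0.00743: bracket 0.00000–0.03190 → index 0–50; slope 50/0.03190, offset 0.00743.
AQI = 0 + 50/0.03190·0.00743 ≈ 11.65 ⇒ 12.
Site A 0.13961: bracket 0.11879–0.14798 → index 401–500; slope 99/0.02919, offset 0.02082.
AQI = 401 + 99/0.02919·0.02082 ≈ 471.61 ⇒ 472.
Site F: 0.03725 lies in 0.03191–0.06031, so I_lo=51, I_hi=100, C_lo=0.03191, C_hi=0.06031.
(100−51)/(0.06031−0.03191) × (0.03725−0.03191) + 51 = 49/0.02840 × 0.00534 + 51 ≈ 60.21 → 60.
Site G: 0.08888 lies in 0.07111–0.10591, so I_lo=201, I_hi=300, C_lo=0.07111, C_hi=0.10591.
(300−201)/(0.10591−0.07111) × (0.08888−0.07111) + 201 = 99/0.03480 × 0.01777 + 201 ≈ 251.55 → 252.
AQIs: Site J=469, Site K=12, Site A=472, Site F=60, Site G=252. Sum = 469 + 12 + 472 + 60 + 252 = 1265.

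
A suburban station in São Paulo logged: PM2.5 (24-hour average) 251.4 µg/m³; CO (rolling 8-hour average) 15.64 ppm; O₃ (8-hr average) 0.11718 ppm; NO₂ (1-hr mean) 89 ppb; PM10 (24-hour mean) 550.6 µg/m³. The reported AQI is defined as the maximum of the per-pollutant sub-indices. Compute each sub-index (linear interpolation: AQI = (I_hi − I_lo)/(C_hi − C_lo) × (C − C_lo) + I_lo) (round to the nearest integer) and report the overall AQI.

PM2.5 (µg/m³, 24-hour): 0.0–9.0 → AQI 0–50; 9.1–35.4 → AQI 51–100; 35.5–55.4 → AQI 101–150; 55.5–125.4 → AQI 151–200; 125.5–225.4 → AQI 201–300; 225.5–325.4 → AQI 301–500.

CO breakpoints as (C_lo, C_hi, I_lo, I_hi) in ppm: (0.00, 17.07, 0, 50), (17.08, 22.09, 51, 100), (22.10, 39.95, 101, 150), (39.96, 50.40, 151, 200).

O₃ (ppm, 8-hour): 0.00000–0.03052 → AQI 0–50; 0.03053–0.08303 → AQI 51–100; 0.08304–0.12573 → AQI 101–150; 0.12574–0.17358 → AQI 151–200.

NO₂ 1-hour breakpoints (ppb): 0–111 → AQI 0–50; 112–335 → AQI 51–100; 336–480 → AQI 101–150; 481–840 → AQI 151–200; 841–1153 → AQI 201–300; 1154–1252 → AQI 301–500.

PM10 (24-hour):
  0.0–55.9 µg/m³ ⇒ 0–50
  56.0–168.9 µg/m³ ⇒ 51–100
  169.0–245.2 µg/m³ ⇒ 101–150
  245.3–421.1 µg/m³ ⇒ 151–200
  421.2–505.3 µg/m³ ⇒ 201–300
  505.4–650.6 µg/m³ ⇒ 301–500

363

PM2.5: 251.4 ∈ [225.5, 325.4] ↔ index [301, 500].
301 + (251.4−225.5)·(500−301)/(325.4−225.5) = 301 + 25.9·199/99.9 ≈ 352.59, so AQI = 353.
CO: 15.64 ∈ [0.00, 17.07] ↔ index [0, 50].
0 + (15.64−0.00)·(50−0)/(17.07−0.00) = 0 + 15.64·50/17.07 ≈ 45.81, so AQI = 46.
O₃ 0.11718: bracket 0.08304–0.12573 → index 101–150; slope 49/0.04269, offset 0.03414.
AQI = 101 + 49/0.04269·0.03414 ≈ 140.19 ⇒ 140.
NO₂: 89 lies in 0–111, so I_lo=0, I_hi=50, C_lo=0, C_hi=111.
(50−0)/(111−0) × (89−0) + 0 = 50/111 × 89 + 0 ≈ 40.09 → 40.
PM10: 550.6 ∈ [505.4, 650.6] ↔ index [301, 500].
301 + (550.6−505.4)·(500−301)/(650.6−505.4) = 301 + 45.2·199/145.2 ≈ 362.95, so AQI = 363.
Sub-indices: PM2.5→353, CO→46, O₃→140, NO₂→40, PM10→363. Overall AQI = max = 363; dominant pollutant is PM10.
AQI 363: Hazardous.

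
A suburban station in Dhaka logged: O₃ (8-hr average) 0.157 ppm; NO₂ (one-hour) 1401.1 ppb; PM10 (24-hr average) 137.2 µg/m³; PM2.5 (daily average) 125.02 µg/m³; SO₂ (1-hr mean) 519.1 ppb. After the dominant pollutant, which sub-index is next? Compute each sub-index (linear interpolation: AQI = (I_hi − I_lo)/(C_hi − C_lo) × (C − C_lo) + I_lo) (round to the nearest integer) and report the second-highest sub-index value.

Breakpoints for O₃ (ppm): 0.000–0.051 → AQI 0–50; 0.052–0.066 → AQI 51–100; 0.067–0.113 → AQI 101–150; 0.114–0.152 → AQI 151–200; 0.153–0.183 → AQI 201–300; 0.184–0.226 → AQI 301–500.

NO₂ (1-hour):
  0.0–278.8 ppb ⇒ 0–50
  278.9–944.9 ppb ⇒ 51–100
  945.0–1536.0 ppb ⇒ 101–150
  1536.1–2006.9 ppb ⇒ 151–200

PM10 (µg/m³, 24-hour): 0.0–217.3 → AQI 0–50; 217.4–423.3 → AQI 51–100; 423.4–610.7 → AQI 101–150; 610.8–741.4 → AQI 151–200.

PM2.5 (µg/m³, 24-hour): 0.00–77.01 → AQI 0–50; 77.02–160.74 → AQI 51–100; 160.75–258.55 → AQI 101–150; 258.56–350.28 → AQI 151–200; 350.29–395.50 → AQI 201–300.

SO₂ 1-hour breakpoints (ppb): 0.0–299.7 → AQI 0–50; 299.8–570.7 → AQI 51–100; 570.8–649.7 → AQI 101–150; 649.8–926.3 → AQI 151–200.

139

O₃ 0.157: bracket 0.153–0.183 → index 201–300; slope 99/0.030, offset 0.004.
AQI = 201 + 99/0.030·0.004 ≈ 214.20 ⇒ 214.
NO₂: 1401.1 lies in 945.0–1536.0, so I_lo=101, I_hi=150, C_lo=945.0, C_hi=1536.0.
(150−101)/(1536.0−945.0) × (1401.1−945.0) + 101 = 49/591.0 × 456.1 + 101 ≈ 138.82 → 139.
PM10: 137.2 lies in 0.0–217.3, so I_lo=0, I_hi=50, C_lo=0.0, C_hi=217.3.
(50−0)/(217.3−0.0) × (137.2−0.0) + 0 = 50/217.3 × 137.2 + 0 ≈ 31.57 → 32.
PM2.5: 125.02 lies in 77.02–160.74, so I_lo=51, I_hi=100, C_lo=77.02, C_hi=160.74.
(100−51)/(160.74−77.02) × (125.02−77.02) + 51 = 49/83.72 × 48.00 + 51 ≈ 79.09 → 79.
SO₂: 519.1 lies in 299.8–570.7, so I_lo=51, I_hi=100, C_lo=299.8, C_hi=570.7.
(100−51)/(570.7−299.8) × (519.1−299.8) + 51 = 49/270.9 × 219.3 + 51 ≈ 90.67 → 91.
Sub-indices: O₃→214, NO₂→139, PM10→32, PM2.5→79, SO₂→91. Ranked high→low: 214, 139, 91, 79, 32. Second-highest sub-index = 139.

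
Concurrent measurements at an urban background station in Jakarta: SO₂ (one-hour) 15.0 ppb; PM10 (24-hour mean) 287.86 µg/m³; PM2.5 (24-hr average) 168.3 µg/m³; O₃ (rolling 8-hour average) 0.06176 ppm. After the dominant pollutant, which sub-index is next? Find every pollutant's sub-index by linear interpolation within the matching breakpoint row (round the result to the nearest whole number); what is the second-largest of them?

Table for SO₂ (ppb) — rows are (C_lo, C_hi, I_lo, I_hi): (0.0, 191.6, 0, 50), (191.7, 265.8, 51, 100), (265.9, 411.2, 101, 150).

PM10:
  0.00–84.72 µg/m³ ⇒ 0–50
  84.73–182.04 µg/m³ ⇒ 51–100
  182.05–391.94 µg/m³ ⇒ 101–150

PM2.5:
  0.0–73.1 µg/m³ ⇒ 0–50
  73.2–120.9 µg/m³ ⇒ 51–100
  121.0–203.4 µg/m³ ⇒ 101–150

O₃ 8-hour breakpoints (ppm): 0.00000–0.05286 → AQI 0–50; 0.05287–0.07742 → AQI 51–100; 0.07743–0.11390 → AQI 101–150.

126

SO₂ 15.0: bracket 0.0–191.6 → index 0–50; slope 50/191.6, offset 15.0.
AQI = 0 + 50/191.6·15.0 ≈ 3.91 ⇒ 4.
PM10: 287.86 ∈ [182.05, 391.94] ↔ index [101, 150].
101 + (287.86−182.05)·(150−101)/(391.94−182.05) = 101 + 105.81·49/209.89 ≈ 125.70, so AQI = 126.
PM2.5: 168.3 lies in 121.0–203.4, so I_lo=101, I_hi=150, C_lo=121.0, C_hi=203.4.
(150−101)/(203.4−121.0) × (168.3−121.0) + 101 = 49/82.4 × 47.3 + 101 ≈ 129.13 → 129.
O₃: 0.06176 lies in 0.05287–0.07742, so I_lo=51, I_hi=100, C_lo=0.05287, C_hi=0.07742.
(100−51)/(0.07742−0.05287) × (0.06176−0.05287) + 51 = 49/0.02455 × 0.00889 + 51 ≈ 68.74 → 69.
Sub-indices: SO₂→4, PM10→126, PM2.5→129, O₃→69. Ranked high→low: 129, 126, 69, 4. Second-highest sub-index = 126.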